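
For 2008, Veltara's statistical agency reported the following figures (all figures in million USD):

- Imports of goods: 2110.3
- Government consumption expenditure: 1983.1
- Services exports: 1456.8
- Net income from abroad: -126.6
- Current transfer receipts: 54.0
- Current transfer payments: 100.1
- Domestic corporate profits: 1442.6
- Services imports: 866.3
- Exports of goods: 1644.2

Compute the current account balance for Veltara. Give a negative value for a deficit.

Goods balance = 1644.2 - 2110.3 = -466.1
Services balance = 1456.8 - 866.3 = 590.5
Trade balance (goods + services) = -466.1 + 590.5 = 124.4
Net primary income = -126.6
Net secondary income = 54.0 - 100.1 = -46.1
Current account = 124.4 + (-126.6) + (-46.1) = -48.3

-48.3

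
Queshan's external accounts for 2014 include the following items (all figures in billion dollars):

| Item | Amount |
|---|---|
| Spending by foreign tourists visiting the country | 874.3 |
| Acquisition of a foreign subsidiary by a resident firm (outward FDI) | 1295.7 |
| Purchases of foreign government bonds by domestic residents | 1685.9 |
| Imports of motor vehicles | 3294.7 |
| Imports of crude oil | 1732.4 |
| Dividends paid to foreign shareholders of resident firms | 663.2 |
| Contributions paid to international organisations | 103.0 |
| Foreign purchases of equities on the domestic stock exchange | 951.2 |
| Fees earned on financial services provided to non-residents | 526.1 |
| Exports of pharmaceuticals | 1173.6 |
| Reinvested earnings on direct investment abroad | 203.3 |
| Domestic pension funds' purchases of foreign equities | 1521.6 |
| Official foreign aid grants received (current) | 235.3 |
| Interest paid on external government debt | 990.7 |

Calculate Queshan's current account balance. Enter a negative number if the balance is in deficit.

Goods: -1732.4 + 1173.6 - 3294.7 = -3853.5
Services: 526.1 + 874.3 = 1400.4
Primary income: -663.2 - 990.7 + 203.3 = -1450.6
Secondary income: -103.0 + 235.3 = 132.3
Current account = (-3853.5) + 1400.4 + (-1450.6) + 132.3 = -3771.4
(Excluded from the current account — financial account: acquisition of a foreign subsidiary by a resident firm (outward FDI) 1295.7, purchases of foreign government bonds by domestic residents 1685.9, foreign purchases of equities on the domestic stock exchange 951.2, domestic pension funds' purchases of foreign equities 1521.6.)

-3771.4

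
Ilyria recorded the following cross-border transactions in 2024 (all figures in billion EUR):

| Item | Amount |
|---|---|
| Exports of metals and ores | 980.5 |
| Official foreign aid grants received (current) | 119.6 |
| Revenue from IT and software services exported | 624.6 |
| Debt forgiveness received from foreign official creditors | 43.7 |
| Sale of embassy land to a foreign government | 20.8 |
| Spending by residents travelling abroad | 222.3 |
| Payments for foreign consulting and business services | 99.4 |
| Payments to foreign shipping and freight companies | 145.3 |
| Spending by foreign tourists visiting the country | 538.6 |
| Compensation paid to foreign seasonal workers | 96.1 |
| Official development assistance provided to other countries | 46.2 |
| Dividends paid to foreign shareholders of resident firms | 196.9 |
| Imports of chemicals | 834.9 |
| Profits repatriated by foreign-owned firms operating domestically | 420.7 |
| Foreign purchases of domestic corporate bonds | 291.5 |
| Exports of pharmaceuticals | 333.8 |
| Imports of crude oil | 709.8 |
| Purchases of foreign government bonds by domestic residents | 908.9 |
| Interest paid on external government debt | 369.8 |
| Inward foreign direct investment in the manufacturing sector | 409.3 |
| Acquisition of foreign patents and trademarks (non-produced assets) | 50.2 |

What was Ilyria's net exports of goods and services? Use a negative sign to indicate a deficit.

465.8

Goods: 333.8 - 834.9 - 709.8 + 980.5 = -230.4
Services: -99.4 + 538.6 - 222.3 + 624.6 - 145.3 = 696.2
Trade balance = -230.4 + 696.2 = 465.8
(Excluded from the trade balance — secondary income: official foreign aid grants received (current) 119.6, official development assistance provided to other countries 46.2; capital account: debt forgiveness received from foreign official creditors 43.7, sale of embassy land to a foreign government 20.8, acquisition of foreign patents and trademarks (non-produced assets) 50.2; primary income: compensation paid to foreign seasonal workers 96.1, dividends paid to foreign shareholders of resident firms 196.9, profits repatriated by foreign-owned firms operating domestically 420.7, interest paid on external government debt 369.8; financial account: foreign purchases of domestic corporate bonds 291.5, purchases of foreign government bonds by domestic residents 908.9, inward foreign direct investment in the manufacturing sector 409.3.)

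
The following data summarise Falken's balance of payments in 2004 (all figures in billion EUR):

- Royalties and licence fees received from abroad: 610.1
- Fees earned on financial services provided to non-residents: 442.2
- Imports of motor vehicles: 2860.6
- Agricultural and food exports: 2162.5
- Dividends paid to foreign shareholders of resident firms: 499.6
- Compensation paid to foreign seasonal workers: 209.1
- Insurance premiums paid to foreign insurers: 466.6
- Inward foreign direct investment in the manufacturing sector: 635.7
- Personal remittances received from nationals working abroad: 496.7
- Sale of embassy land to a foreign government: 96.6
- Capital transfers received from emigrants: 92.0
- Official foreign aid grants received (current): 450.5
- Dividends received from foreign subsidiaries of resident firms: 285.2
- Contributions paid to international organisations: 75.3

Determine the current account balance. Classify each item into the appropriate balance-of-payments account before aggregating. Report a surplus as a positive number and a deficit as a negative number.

Goods: -2860.6 + 2162.5 = -698.1
Services: 442.2 - 466.6 + 610.1 = 585.7
Primary income: -209.1 + 285.2 - 499.6 = -423.5
Secondary income: -75.3 + 450.5 + 496.7 = 871.9
Current account = (-698.1) + 585.7 + (-423.5) + 871.9 = 336.0
(Excluded from the current account — financial account: inward foreign direct investment in the manufacturing sector 635.7; capital account: sale of embassy land to a foreign government 96.6, capital transfers received from emigrants 92.0.)

336.0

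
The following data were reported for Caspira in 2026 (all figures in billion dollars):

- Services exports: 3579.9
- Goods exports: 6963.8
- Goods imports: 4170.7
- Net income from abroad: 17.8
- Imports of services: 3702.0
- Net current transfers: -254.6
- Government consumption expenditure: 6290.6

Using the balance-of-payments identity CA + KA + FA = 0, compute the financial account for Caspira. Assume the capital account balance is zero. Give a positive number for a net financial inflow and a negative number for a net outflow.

-2434.2

Goods balance = 6963.8 - 4170.7 = 2793.1
Services balance = 3579.9 - 3702.0 = -122.1
Trade balance (goods + services) = 2793.1 + (-122.1) = 2671.0
Net primary income = 17.8
Net secondary income = -254.6
Current account = 2671.0 + 17.8 + (-254.6) = 2434.2
Financial account = -(2434.2) = -2434.2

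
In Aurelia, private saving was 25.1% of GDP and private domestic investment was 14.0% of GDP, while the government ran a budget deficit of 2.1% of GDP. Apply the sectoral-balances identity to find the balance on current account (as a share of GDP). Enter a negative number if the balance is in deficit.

9.0

By the sectoral-balances identity, CA = (S_private - I) + (T - G).
Private balance = 25.1 - 14.0 = 11.1
Government balance (T - G) = -2.1
CA = 11.1 + (-2.1) = 9.0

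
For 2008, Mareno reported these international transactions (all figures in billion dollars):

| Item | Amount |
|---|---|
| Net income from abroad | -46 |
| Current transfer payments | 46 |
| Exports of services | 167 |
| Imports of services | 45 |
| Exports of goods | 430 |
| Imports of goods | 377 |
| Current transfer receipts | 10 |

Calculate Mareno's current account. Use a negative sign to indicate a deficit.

Goods balance = 430 - 377 = 53
Services balance = 167 - 45 = 122
Trade balance (goods + services) = 53 + 122 = 175
Net primary income = -46
Net secondary income = 10 - 46 = -36
Current account = 175 + (-46) + (-36) = 93

93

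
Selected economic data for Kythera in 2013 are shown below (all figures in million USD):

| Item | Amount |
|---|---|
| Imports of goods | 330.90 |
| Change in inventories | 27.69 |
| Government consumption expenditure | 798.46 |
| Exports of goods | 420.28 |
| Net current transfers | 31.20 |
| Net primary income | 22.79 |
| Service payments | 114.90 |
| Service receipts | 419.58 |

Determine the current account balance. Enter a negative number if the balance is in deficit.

448.05

Goods balance = 420.28 - 330.90 = 89.38
Services balance = 419.58 - 114.90 = 304.68
Trade balance (goods + services) = 89.38 + 304.68 = 394.06
Net primary income = 22.79
Net secondary income = 31.20
Current account = 394.06 + 22.79 + 31.20 = 448.05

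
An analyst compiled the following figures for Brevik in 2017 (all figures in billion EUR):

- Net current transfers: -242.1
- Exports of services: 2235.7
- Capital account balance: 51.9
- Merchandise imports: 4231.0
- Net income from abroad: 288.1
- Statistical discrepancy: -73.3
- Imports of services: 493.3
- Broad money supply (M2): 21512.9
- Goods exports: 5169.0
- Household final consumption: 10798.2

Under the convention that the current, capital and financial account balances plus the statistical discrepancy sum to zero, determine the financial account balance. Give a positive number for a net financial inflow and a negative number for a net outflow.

-2705.0

Goods balance = 5169.0 - 4231.0 = 938.0
Services balance = 2235.7 - 493.3 = 1742.4
Trade balance (goods + services) = 938.0 + 1742.4 = 2680.4
Net primary income = 288.1
Net secondary income = -242.1
Current account = 2680.4 + 288.1 + (-242.1) = 2726.4
Financial account = -(2726.4 + 51.9 + (-73.3)) = -2705.0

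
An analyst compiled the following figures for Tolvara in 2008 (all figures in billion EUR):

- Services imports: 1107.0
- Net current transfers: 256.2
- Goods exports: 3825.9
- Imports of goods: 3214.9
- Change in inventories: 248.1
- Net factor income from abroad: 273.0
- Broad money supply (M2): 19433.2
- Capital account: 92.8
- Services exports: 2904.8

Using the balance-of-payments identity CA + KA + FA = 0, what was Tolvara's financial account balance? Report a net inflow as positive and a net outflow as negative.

-3030.8

Goods balance = 3825.9 - 3214.9 = 611.0
Services balance = 2904.8 - 1107.0 = 1797.8
Trade balance (goods + services) = 611.0 + 1797.8 = 2408.8
Net primary income = 273.0
Net secondary income = 256.2
Current account = 2408.8 + 273.0 + 256.2 = 2938.0
Financial account = -(2938.0 + 92.8) = -3030.8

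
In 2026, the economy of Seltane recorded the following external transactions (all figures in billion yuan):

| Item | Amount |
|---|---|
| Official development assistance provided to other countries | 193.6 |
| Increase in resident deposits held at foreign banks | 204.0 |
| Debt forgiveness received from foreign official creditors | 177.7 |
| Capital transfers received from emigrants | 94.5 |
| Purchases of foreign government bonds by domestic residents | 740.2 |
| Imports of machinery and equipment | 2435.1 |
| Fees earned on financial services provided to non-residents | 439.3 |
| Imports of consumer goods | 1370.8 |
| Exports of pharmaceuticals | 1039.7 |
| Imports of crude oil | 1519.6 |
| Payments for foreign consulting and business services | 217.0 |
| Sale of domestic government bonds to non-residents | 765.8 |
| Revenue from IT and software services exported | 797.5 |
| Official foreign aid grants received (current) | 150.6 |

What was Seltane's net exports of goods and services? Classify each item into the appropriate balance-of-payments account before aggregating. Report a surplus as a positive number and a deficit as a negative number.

Goods: -1519.6 - 2435.1 + 1039.7 - 1370.8 = -4285.8
Services: 797.5 - 217.0 + 439.3 = 1019.8
Trade balance = -4285.8 + 1019.8 = -3266.0
(Excluded from the trade balance — secondary income: official development assistance provided to other countries 193.6, official foreign aid grants received (current) 150.6; financial account: increase in resident deposits held at foreign banks 204.0, purchases of foreign government bonds by domestic residents 740.2, sale of domestic government bonds to non-residents 765.8; capital account: debt forgiveness received from foreign official creditors 177.7, capital transfers received from emigrants 94.5.)

-3266.0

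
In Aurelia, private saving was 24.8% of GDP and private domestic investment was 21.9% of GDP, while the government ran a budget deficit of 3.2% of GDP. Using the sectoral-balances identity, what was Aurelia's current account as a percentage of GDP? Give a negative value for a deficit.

-0.3

By the sectoral-balances identity, CA = (S_private - I) + (T - G).
Private balance = 24.8 - 21.9 = 2.9
Government balance (T - G) = -3.2
CA = 2.9 + (-3.2) = -0.3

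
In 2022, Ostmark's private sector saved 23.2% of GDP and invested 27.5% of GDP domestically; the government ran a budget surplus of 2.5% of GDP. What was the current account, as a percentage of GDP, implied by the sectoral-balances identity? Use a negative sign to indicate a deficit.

By the sectoral-balances identity, CA = (S_private - I) + (T - G).
Private balance = 23.2 - 27.5 = -4.3
Government balance (T - G) = 2.5
CA = -4.3 + 2.5 = -1.8

-1.8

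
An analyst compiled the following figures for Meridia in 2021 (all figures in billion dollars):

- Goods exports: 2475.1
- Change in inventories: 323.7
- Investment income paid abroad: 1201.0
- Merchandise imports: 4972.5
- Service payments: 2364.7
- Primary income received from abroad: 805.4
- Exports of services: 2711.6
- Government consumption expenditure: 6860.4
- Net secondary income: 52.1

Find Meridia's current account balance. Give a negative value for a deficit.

-2494.0

Goods balance = 2475.1 - 4972.5 = -2497.4
Services balance = 2711.6 - 2364.7 = 346.9
Trade balance (goods + services) = -2497.4 + 346.9 = -2150.5
Net primary income = 805.4 - 1201.0 = -395.6
Net secondary income = 52.1
Current account = -2150.5 + (-395.6) + 52.1 = -2494.0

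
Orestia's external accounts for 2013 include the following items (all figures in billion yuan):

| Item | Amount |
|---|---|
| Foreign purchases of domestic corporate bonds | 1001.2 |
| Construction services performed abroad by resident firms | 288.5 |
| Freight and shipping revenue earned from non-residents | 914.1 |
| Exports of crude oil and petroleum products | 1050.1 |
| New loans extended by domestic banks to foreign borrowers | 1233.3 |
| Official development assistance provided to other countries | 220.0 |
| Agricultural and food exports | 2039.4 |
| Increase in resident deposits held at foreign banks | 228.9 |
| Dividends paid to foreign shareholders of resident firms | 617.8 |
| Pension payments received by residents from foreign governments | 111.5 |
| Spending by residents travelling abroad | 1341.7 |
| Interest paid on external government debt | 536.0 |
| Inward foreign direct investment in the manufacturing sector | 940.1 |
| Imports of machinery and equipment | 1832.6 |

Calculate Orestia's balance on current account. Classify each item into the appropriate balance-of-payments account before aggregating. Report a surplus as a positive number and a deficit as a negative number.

-144.5

Goods: -1832.6 + 2039.4 + 1050.1 = 1256.9
Services: 914.1 - 1341.7 + 288.5 = -139.1
Primary income: -617.8 - 536.0 = -1153.8
Secondary income: 111.5 - 220.0 = -108.5
Current account = 1256.9 + (-139.1) + (-1153.8) + (-108.5) = -144.5
(Excluded from the current account — financial account: foreign purchases of domestic corporate bonds 1001.2, new loans extended by domestic banks to foreign borrowers 1233.3, increase in resident deposits held at foreign banks 228.9, inward foreign direct investment in the manufacturing sector 940.1.)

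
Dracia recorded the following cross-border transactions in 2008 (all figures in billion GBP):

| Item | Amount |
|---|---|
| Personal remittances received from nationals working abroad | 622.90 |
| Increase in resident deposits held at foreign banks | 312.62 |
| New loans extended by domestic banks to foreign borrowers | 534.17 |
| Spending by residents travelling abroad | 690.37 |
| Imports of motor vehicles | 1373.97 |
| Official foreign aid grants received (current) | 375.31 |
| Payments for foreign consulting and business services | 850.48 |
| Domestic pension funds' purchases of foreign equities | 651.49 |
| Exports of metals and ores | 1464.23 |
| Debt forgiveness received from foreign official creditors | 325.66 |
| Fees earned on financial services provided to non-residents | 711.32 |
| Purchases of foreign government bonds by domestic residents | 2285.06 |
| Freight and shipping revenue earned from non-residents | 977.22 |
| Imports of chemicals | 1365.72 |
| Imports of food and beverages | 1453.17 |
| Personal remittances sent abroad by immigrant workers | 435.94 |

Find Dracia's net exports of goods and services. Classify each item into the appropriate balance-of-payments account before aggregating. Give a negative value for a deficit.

Goods: 1464.23 - 1365.72 - 1453.17 - 1373.97 = -2728.63
Services: 977.22 - 850.48 - 690.37 + 711.32 = 147.69
Trade balance = -2728.63 + 147.69 = -2580.94
(Excluded from the trade balance — secondary income: personal remittances received from nationals working abroad 622.90, official foreign aid grants received (current) 375.31, personal remittances sent abroad by immigrant workers 435.94; financial account: increase in resident deposits held at foreign banks 312.62, new loans extended by domestic banks to foreign borrowers 534.17, domestic pension funds' purchases of foreign equities 651.49, purchases of foreign government bonds by domestic residents 2285.06; capital account: debt forgiveness received from foreign official creditors 325.66.)

-2580.94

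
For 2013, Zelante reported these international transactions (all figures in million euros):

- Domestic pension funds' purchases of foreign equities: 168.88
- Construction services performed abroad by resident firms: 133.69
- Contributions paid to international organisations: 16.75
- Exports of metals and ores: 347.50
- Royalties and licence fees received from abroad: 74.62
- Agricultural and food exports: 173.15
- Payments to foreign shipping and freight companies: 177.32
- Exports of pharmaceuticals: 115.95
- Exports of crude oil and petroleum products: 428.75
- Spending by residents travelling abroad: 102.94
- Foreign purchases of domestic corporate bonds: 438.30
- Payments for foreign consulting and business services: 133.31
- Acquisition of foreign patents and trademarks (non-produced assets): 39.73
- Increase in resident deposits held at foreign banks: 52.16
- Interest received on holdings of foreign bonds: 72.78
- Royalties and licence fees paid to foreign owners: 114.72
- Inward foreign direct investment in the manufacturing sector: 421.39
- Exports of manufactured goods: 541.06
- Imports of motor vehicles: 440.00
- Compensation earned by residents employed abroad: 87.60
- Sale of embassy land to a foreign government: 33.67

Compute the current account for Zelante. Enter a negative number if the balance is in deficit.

Goods: 541.06 + 347.50 - 440.00 + 173.15 + 115.95 + 428.75 = 1166.41
Services: -133.31 + 74.62 - 114.72 - 102.94 + 133.69 - 177.32 = -319.98
Primary income: 72.78 + 87.60 = 160.38
Secondary income: -16.75
Current account = 1166.41 + (-319.98) + 160.38 + (-16.75) = 990.06
(Excluded from the current account — financial account: domestic pension funds' purchases of foreign equities 168.88, foreign purchases of domestic corporate bonds 438.30, increase in resident deposits held at foreign banks 52.16, inward foreign direct investment in the manufacturing sector 421.39; capital account: acquisition of foreign patents and trademarks (non-produced assets) 39.73, sale of embassy land to a foreign government 33.67.)

990.06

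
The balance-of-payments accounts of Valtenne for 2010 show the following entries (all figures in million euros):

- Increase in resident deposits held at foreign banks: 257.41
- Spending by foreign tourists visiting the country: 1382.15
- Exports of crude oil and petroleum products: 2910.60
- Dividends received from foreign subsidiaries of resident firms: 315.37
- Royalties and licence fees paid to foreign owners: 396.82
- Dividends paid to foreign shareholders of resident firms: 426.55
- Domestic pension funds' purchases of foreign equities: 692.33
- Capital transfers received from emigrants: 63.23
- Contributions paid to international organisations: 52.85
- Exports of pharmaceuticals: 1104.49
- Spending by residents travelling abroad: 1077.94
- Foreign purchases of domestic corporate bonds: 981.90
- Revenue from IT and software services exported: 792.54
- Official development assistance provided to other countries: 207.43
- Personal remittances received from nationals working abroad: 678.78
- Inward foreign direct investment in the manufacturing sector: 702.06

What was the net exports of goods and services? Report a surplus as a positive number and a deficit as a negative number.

Goods: 2910.60 + 1104.49 = 4015.09
Services: 792.54 + 1382.15 - 1077.94 - 396.82 = 699.93
Trade balance = 4015.09 + 699.93 = 4715.02
(Excluded from the trade balance — financial account: increase in resident deposits held at foreign banks 257.41, domestic pension funds' purchases of foreign equities 692.33, foreign purchases of domestic corporate bonds 981.90, inward foreign direct investment in the manufacturing sector 702.06; primary income: dividends received from foreign subsidiaries of resident firms 315.37, dividends paid to foreign shareholders of resident firms 426.55; capital account: capital transfers received from emigrants 63.23; secondary income: contributions paid to international organisations 52.85, official development assistance provided to other countries 207.43, personal remittances received from nationals working abroad 678.78.)

4715.02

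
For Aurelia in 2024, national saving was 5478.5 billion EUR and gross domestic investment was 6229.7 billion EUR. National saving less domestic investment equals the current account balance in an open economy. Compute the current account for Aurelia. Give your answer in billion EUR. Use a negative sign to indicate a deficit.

-751.2

CA = S - I = 5478.5 - 6229.7 = -751.2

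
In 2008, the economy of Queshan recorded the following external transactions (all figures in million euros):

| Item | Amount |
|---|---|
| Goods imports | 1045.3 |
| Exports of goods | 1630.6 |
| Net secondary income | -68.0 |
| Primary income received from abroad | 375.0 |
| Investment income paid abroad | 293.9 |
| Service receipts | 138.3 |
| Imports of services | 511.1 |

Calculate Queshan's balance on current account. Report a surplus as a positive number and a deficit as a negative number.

Goods balance = 1630.6 - 1045.3 = 585.3
Services balance = 138.3 - 511.1 = -372.8
Trade balance (goods + services) = 585.3 + (-372.8) = 212.5
Net primary income = 375.0 - 293.9 = 81.1
Net secondary income = -68.0
Current account = 212.5 + 81.1 + (-68.0) = 225.6

225.6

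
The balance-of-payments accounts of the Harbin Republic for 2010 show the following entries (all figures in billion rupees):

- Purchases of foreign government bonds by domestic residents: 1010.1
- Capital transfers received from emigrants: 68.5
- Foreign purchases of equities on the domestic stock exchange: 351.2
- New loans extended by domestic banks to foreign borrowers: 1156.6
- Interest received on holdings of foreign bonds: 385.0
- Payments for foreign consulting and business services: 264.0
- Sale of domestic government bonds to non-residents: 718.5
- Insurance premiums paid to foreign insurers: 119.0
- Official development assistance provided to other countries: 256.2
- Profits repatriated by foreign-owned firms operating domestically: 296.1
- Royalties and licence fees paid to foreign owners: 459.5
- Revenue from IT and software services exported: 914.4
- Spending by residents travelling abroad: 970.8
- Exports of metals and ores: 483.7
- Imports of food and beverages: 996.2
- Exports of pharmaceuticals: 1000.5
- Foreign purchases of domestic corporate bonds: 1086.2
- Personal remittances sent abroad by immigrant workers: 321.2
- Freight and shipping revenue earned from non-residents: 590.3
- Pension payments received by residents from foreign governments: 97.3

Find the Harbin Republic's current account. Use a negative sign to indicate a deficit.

-211.8

Goods: 483.7 - 996.2 + 1000.5 = 488.0
Services: -264.0 - 970.8 - 459.5 + 914.4 + 590.3 - 119.0 = -308.6
Primary income: 385.0 - 296.1 = 88.9
Secondary income: 97.3 - 321.2 - 256.2 = -480.1
Current account = 488.0 + (-308.6) + 88.9 + (-480.1) = -211.8
(Excluded from the current account — financial account: purchases of foreign government bonds by domestic residents 1010.1, foreign purchases of equities on the domestic stock exchange 351.2, new loans extended by domestic banks to foreign borrowers 1156.6, sale of domestic government bonds to non-residents 718.5, foreign purchases of domestic corporate bonds 1086.2; capital account: capital transfers received from emigrants 68.5.)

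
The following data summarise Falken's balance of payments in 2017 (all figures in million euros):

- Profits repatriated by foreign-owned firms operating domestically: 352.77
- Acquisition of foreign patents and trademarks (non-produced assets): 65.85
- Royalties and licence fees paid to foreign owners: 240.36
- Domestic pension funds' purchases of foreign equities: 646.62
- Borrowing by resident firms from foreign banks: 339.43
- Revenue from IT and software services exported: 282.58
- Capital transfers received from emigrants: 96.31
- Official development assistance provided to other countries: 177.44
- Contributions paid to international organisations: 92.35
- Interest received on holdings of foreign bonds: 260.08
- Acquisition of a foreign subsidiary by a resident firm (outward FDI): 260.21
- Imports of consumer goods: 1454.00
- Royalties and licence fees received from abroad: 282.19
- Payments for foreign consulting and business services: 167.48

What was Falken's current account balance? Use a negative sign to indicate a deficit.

Goods: -1454.00
Services: -167.48 + 282.19 - 240.36 + 282.58 = 156.93
Primary income: -352.77 + 260.08 = -92.69
Secondary income: -92.35 - 177.44 = -269.79
Current account = (-1454.00) + 156.93 + (-92.69) + (-269.79) = -1659.55
(Excluded from the current account — capital account: acquisition of foreign patents and trademarks (non-produced assets) 65.85, capital transfers received from emigrants 96.31; financial account: domestic pension funds' purchases of foreign equities 646.62, borrowing by resident firms from foreign banks 339.43, acquisition of a foreign subsidiary by a resident firm (outward FDI) 260.21.)

-1659.55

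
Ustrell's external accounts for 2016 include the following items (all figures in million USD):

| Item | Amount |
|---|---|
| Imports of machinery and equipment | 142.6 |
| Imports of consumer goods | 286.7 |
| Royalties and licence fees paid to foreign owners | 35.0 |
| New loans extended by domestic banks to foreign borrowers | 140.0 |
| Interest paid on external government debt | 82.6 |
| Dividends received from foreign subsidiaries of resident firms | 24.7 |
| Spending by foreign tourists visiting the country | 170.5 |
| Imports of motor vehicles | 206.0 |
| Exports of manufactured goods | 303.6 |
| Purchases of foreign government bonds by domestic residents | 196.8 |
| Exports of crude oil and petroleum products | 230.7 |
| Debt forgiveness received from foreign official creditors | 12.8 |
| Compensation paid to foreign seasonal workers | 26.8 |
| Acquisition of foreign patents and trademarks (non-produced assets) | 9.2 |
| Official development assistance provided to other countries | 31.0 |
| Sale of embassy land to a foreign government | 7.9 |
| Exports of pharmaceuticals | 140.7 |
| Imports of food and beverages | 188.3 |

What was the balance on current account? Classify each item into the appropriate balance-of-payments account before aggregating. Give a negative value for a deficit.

-128.8

Goods: -142.6 + 140.7 - 206.0 - 188.3 + 303.6 + 230.7 - 286.7 = -148.6
Services: 170.5 - 35.0 = 135.5
Primary income: 24.7 - 26.8 - 82.6 = -84.7
Secondary income: -31.0
Current account = (-148.6) + 135.5 + (-84.7) + (-31.0) = -128.8
(Excluded from the current account — financial account: new loans extended by domestic banks to foreign borrowers 140.0, purchases of foreign government bonds by domestic residents 196.8; capital account: debt forgiveness received from foreign official creditors 12.8, acquisition of foreign patents and trademarks (non-produced assets) 9.2, sale of embassy land to a foreign government 7.9.)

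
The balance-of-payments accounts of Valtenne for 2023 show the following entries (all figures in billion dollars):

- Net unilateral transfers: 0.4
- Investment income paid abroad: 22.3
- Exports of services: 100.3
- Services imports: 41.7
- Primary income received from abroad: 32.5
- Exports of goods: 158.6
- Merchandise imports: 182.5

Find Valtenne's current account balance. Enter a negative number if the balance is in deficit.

45.3

Goods balance = 158.6 - 182.5 = -23.9
Services balance = 100.3 - 41.7 = 58.6
Trade balance (goods + services) = -23.9 + 58.6 = 34.7
Net primary income = 32.5 - 22.3 = 10.2
Net secondary income = 0.4
Current account = 34.7 + 10.2 + 0.4 = 45.3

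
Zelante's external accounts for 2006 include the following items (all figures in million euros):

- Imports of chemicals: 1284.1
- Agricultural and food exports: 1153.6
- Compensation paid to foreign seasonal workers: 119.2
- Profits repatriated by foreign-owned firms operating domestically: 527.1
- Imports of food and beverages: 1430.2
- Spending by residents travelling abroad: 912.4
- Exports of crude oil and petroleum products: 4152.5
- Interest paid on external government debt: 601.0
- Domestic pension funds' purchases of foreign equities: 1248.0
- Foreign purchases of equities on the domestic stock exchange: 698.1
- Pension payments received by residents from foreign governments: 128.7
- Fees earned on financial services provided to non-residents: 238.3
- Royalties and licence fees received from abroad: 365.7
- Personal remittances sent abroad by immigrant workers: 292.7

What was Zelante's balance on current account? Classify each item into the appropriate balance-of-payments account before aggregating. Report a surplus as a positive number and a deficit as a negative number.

Goods: 1153.6 + 4152.5 - 1430.2 - 1284.1 = 2591.8
Services: 365.7 + 238.3 - 912.4 = -308.4
Primary income: -601.0 - 119.2 - 527.1 = -1247.3
Secondary income: -292.7 + 128.7 = -164.0
Current account = 2591.8 + (-308.4) + (-1247.3) + (-164.0) = 872.1
(Excluded from the current account — financial account: domestic pension funds' purchases of foreign equities 1248.0, foreign purchases of equities on the domestic stock exchange 698.1.)

872.1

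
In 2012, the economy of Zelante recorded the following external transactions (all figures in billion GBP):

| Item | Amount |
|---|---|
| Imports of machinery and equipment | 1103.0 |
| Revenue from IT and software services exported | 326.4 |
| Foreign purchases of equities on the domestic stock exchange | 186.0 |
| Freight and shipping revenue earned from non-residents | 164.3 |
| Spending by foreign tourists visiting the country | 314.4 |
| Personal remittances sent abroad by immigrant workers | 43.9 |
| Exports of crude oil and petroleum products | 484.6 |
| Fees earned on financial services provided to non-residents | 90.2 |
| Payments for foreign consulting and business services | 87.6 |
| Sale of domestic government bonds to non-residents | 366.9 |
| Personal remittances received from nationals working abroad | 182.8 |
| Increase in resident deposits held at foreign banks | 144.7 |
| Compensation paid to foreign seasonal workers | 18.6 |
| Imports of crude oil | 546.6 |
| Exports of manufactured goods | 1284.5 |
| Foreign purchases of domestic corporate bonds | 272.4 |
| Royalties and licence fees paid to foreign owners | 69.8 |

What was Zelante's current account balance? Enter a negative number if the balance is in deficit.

Goods: -546.6 - 1103.0 + 1284.5 + 484.6 = 119.5
Services: 164.3 + 90.2 - 87.6 - 69.8 + 314.4 + 326.4 = 737.9
Primary income: -18.6
Secondary income: -43.9 + 182.8 = 138.9
Current account = 119.5 + 737.9 + (-18.6) + 138.9 = 977.7
(Excluded from the current account — financial account: foreign purchases of equities on the domestic stock exchange 186.0, sale of domestic government bonds to non-residents 366.9, increase in resident deposits held at foreign banks 144.7, foreign purchases of domestic corporate bonds 272.4.)

977.7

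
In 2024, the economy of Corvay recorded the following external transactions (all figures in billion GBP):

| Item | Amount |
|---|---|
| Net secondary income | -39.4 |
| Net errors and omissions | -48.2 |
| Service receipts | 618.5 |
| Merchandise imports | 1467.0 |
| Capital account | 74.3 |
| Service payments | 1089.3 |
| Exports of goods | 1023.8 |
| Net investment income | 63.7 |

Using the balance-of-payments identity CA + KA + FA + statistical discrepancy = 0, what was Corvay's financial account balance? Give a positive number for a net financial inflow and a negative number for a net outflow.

863.6

Goods balance = 1023.8 - 1467.0 = -443.2
Services balance = 618.5 - 1089.3 = -470.8
Trade balance (goods + services) = -443.2 + (-470.8) = -914.0
Net primary income = 63.7
Net secondary income = -39.4
Current account = -914.0 + 63.7 + (-39.4) = -889.7
Financial account = -(-889.7 + 74.3 + (-48.2)) = 863.6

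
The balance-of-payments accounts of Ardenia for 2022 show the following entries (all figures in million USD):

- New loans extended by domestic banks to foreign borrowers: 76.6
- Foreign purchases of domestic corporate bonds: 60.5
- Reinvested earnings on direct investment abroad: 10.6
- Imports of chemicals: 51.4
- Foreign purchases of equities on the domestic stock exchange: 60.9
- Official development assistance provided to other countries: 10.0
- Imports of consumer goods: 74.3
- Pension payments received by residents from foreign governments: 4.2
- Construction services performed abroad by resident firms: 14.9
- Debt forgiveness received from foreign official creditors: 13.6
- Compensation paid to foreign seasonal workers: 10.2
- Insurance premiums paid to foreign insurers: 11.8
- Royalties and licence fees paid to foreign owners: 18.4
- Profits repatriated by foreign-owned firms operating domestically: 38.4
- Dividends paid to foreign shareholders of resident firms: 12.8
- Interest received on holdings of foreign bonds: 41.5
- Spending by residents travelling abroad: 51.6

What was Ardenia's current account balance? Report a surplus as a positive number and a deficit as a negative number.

-207.7

Goods: -51.4 - 74.3 = -125.7
Services: -18.4 + 14.9 - 11.8 - 51.6 = -66.9
Primary income: 41.5 - 38.4 + 10.6 - 10.2 - 12.8 = -9.3
Secondary income: 4.2 - 10.0 = -5.8
Current account = (-125.7) + (-66.9) + (-9.3) + (-5.8) = -207.7
(Excluded from the current account — financial account: new loans extended by domestic banks to foreign borrowers 76.6, foreign purchases of domestic corporate bonds 60.5, foreign purchases of equities on the domestic stock exchange 60.9; capital account: debt forgiveness received from foreign official creditors 13.6.)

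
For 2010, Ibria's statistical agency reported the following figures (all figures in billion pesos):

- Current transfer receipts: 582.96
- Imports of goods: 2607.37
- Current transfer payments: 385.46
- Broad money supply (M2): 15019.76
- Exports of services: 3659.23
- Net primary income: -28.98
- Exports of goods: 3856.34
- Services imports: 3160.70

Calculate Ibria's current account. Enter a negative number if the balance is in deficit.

1916.02

Goods balance = 3856.34 - 2607.37 = 1248.97
Services balance = 3659.23 - 3160.70 = 498.53
Trade balance (goods + services) = 1248.97 + 498.53 = 1747.50
Net primary income = -28.98
Net secondary income = 582.96 - 385.46 = 197.50
Current account = 1747.50 + (-28.98) + 197.50 = 1916.02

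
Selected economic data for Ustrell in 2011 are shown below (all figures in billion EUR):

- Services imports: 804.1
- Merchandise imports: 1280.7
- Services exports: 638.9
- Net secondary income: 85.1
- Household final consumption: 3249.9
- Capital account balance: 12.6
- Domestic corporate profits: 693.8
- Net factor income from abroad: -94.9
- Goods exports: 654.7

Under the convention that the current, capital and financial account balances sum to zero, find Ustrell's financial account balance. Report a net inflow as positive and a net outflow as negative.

Goods balance = 654.7 - 1280.7 = -626.0
Services balance = 638.9 - 804.1 = -165.2
Trade balance (goods + services) = -626.0 + (-165.2) = -791.2
Net primary income = -94.9
Net secondary income = 85.1
Current account = -791.2 + (-94.9) + 85.1 = -801.0
Financial account = -(-801.0 + 12.6) = 788.4

788.4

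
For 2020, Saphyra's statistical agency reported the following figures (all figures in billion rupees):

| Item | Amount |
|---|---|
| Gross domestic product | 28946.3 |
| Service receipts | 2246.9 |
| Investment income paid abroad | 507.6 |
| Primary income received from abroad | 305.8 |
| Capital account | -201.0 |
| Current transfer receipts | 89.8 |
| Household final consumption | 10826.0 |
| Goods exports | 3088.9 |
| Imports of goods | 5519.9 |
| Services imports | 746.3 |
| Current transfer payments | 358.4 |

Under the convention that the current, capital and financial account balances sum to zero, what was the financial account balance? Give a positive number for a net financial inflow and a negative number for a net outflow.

1601.8

Goods balance = 3088.9 - 5519.9 = -2431.0
Services balance = 2246.9 - 746.3 = 1500.6
Trade balance (goods + services) = -2431.0 + 1500.6 = -930.4
Net primary income = 305.8 - 507.6 = -201.8
Net secondary income = 89.8 - 358.4 = -268.6
Current account = -930.4 + (-201.8) + (-268.6) = -1400.8
Financial account = -(-1400.8 + (-201.0)) = 1601.8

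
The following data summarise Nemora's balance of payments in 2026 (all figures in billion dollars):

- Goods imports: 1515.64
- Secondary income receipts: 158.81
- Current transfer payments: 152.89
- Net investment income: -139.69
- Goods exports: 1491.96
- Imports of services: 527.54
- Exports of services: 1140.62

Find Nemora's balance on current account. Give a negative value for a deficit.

455.63

Goods balance = 1491.96 - 1515.64 = -23.68
Services balance = 1140.62 - 527.54 = 613.08
Trade balance (goods + services) = -23.68 + 613.08 = 589.40
Net primary income = -139.69
Net secondary income = 158.81 - 152.89 = 5.92
Current account = 589.40 + (-139.69) + 5.92 = 455.63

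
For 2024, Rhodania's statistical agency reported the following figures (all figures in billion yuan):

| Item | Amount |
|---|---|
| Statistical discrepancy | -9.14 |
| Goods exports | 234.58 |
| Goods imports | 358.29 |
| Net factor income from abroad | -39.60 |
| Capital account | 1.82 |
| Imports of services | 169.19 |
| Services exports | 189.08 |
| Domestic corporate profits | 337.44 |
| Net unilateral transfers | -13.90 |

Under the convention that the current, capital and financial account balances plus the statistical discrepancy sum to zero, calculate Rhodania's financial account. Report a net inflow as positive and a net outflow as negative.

164.64

Goods balance = 234.58 - 358.29 = -123.71
Services balance = 189.08 - 169.19 = 19.89
Trade balance (goods + services) = -123.71 + 19.89 = -103.82
Net primary income = -39.60
Net secondary income = -13.90
Current account = -103.82 + (-39.60) + (-13.90) = -157.32
Financial account = -(-157.32 + 1.82 + (-9.14)) = 164.64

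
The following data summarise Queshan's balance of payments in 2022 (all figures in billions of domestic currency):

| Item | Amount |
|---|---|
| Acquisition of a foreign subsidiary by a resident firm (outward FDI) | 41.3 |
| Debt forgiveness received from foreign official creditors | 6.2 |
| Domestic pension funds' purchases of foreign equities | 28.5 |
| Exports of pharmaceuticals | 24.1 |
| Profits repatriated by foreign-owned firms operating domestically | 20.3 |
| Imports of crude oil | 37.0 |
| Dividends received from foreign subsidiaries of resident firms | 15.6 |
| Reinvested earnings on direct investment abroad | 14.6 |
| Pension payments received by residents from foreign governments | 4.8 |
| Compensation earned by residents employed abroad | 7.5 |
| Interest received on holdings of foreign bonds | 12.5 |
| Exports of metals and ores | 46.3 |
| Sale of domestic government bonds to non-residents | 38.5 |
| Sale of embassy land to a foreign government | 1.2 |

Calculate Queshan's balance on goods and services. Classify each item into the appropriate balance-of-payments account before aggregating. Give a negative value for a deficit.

Goods: 24.1 - 37.0 + 46.3 = 33.4
Trade balance = 33.4 + 0.0 = 33.4
(Excluded from the trade balance — financial account: acquisition of a foreign subsidiary by a resident firm (outward FDI) 41.3, domestic pension funds' purchases of foreign equities 28.5, sale of domestic government bonds to non-residents 38.5; capital account: debt forgiveness received from foreign official creditors 6.2, sale of embassy land to a foreign government 1.2; primary income: profits repatriated by foreign-owned firms operating domestically 20.3, dividends received from foreign subsidiaries of resident firms 15.6, reinvested earnings on direct investment abroad 14.6, compensation earned by residents employed abroad 7.5, interest received on holdings of foreign bonds 12.5; secondary income: pension payments received by residents from foreign governments 4.8.)

33.4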